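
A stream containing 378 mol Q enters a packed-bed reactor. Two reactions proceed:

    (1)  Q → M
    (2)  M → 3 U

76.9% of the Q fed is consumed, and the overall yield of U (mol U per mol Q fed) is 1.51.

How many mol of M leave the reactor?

100 mol

Conversion of Q: Q consumed = 1ξ₁ = 0.769 × 378 → ξ₁ = 290.7 mol.
Yield of U: 3ξ₂ / 378 = 1.51 → ξ₂ = 190.3 mol.
Outlet amounts (n = n₀ + Σ ν·ξ):
  Q: 378 − 1(290.7) = 87.32
  M: 0 + 1(290.7) − 1(190.3) = 100.4
  U: 0 + 3(190.3) = 570.8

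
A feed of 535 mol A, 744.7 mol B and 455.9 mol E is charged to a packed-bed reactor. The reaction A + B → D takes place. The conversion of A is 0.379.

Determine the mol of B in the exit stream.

542 mol

A reacted = 0.379 × 535 = 202.8 mol; ν_A = −1, so ξ = 202.8/1 = 202.8 mol.
Outlet amounts (n = n₀ + ν ξ):
  A: 535 − 1(202.8) = 332.2
  B: 744.7 − 1(202.8) = 541.9
  D: 0 + 1(202.8) = 202.8
  E: 455.9 (inert)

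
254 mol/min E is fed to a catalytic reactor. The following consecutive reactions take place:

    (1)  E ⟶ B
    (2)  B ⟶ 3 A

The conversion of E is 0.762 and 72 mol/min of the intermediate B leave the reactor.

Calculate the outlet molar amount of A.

365 mol/min

Conversion of E: E consumed = 1ξ₁ = 0.762 × 254 → ξ₁ = 193.5 mol/min.
B balance: n_B = 0 + 1ξ₁ − 1ξ₂ = 72 → ξ₂ = (1·193.5 − 72)/1 = 121.5 mol/min.
Outlet amounts (n = n₀ + Σ ν·ξ):
  E: 254 − 1(193.5) = 60.45
  B: 0 + 1(193.5) − 1(121.5) = 72
  A: 0 + 3(121.5) = 364.6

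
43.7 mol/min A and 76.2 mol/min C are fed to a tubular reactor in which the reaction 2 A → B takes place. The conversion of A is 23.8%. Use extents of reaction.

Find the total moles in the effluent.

A reacted = 0.238 × 43.7 = 10.4 mol/min; ν_A = −2, so ξ = 10.4/2 = 5.2 mol/min.
Outlet amounts (n = n₀ + ν ξ):
  A: 43.7 − 2(5.2) = 33.3
  B: 0 + 1(5.2) = 5.2
  C: 76.2 (inert)
Total out = 33.3 + 5.2 + 76.2 = 114.7 mol/min.

115 mol/min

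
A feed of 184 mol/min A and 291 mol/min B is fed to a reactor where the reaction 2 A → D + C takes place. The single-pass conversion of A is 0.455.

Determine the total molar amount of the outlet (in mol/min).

475 mol/min

A reacted = 0.455 × 184 = 83.72 mol/min; ν_A = −2, so ξ = 83.72/2 = 41.86 mol/min.
Outlet amounts (n = n₀ + ν ξ):
  A: 184 − 2(41.86) = 100.3
  D: 0 + 1(41.86) = 41.86
  C: 0 + 1(41.86) = 41.86
  B: 291 (inert)
Total out = 100.3 + 41.86 + 41.86 + 291 = 475 mol/min.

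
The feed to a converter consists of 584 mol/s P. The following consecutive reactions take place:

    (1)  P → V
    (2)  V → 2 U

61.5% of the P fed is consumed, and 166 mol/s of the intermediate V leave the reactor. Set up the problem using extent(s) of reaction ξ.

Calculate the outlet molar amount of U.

386 mol/s

Conversion of P: P consumed = 1ξ₁ = 0.615 × 584 → ξ₁ = 359.2 mol/s.
V balance: n_V = 0 + 1ξ₁ − 1ξ₂ = 166 → ξ₂ = (1·359.2 − 166)/1 = 193.2 mol/s.
Outlet amounts (n = n₀ + Σ ν·ξ):
  P: 584 − 1(359.2) = 224.8
  V: 0 + 1(359.2) − 1(193.2) = 166
  U: 0 + 2(193.2) = 386.3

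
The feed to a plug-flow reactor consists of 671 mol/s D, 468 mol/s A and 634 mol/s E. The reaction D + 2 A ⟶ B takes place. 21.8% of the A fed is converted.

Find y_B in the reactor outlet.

A reacted = 0.218 × 468 = 102 mol/s; ν_A = −2, so ξ = 102/2 = 51.01 mol/s.
Outlet amounts (n = n₀ + ν ξ):
  D: 671 − 1(51.01) = 620
  A: 468 − 2(51.01) = 366
  B: 0 + 1(51.01) = 51.01
  E: 634 (inert)
Total out = 1671 mol/s; y_B = 51.01 / 1671 = 0.03053.

0.0305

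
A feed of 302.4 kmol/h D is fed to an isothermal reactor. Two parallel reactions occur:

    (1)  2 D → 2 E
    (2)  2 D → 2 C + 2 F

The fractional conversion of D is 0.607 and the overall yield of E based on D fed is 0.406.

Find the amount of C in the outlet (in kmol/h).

60.8 kmol/h

Yield of E: 2ξ₁ / 302.4 = 0.406 → ξ₁ = 61.39 kmol/h.
Conversion of D: 2ξ₁ + 2ξ₂ = 0.607 × 302.4 = 183.6 → ξ₂ = 30.39 kmol/h.
Outlet amounts (n = n₀ + Σ ν·ξ):
  D: 302.4 − 2(61.39) − 2(30.39) = 118.8
  E: 0 + 2(61.39) = 122.8
  C: 0 + 2(30.39) = 60.78
  F: 0 + 2(30.39) = 60.78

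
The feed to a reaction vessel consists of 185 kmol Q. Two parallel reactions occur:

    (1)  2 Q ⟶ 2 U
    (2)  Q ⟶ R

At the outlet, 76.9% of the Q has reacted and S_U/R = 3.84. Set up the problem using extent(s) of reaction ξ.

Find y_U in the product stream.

0.61

Conversion of Q: Q consumed = 0.769 × 185 = 142.3 kmol = 2ξ₁ + 1ξ₂.
Selectivity: 2ξ₁ / (1ξ₂) = 3.84 → ξ₁ = 1.92 ξ₂.
Substitute: (2·1.92 + 1) ξ₂ = 142.3 → ξ₂ = 29.39 kmol, ξ₁ = 56.44 kmol.
Outlet amounts (n = n₀ + Σ ν·ξ):
  Q: 185 − 2(56.44) − 1(29.39) = 42.73
  U: 0 + 2(56.44) = 112.9
  R: 0 + 1(29.39) = 29.39
Total out = 185 kmol; y_U = 112.9 / 185 = 0.6101.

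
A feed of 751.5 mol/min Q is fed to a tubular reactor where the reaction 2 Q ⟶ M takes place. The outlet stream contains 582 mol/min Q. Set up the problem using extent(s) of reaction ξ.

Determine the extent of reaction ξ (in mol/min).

ξ = 84.8 mol/min

For Q: n = n₀ − 2ξ → 582 = 751.5 − 2ξ, giving ξ = 84.75 mol/min.
Outlet amounts (n = n₀ + ν ξ):
  Q: 751.5 − 2(84.75) = 582
  M: 0 + 1(84.75) = 84.75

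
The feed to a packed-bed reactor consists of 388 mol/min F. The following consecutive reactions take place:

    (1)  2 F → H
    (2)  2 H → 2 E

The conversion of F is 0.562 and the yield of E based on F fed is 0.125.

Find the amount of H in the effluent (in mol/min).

Conversion of F: F consumed = 2ξ₁ = 0.562 × 388 → ξ₁ = 109 mol/min.
Yield of E: 2ξ₂ / 388 = 0.125 → ξ₂ = 24.25 mol/min.
Outlet amounts (n = n₀ + Σ ν·ξ):
  F: 388 − 2(109) = 169.9
  H: 0 + 1(109) − 2(24.25) = 60.53
  E: 0 + 2(24.25) = 48.5

60.5 mol/min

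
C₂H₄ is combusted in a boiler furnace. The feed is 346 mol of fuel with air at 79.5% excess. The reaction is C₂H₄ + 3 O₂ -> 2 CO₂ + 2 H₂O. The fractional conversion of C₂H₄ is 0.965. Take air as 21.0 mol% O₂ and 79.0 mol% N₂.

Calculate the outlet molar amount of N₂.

Stoichiometric O₂ = 3 × 346 = 1038 mol; O₂ fed = 1038 × 1.795 = 1863 mol.
N₂ fed = 1863 × 79/21 = 7009 mol.
Fuel reacted = 0.965 × 346 → ξ = 333.9 mol.
Outlet (n = n₀ + ν ξ):
  C₂H₄: 346 − 1(333.9) = 12.11
  O₂: 1863 − 3(333.9) = 861.5
  N₂: 7009 (inert)
  CO₂: 0 + 2(333.9) = 667.8
  H₂O: 0 + 2(333.9) = 667.8

7010 mol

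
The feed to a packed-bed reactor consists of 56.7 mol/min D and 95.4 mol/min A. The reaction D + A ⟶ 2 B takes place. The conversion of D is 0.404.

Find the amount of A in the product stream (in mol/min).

72.5 mol/min

D reacted = 0.404 × 56.7 = 22.91 mol/min; ν_D = −1, so ξ = 22.91/1 = 22.91 mol/min.
Outlet amounts (n = n₀ + ν ξ):
  D: 56.7 − 1(22.91) = 33.79
  A: 95.4 − 1(22.91) = 72.49
  B: 0 + 2(22.91) = 45.81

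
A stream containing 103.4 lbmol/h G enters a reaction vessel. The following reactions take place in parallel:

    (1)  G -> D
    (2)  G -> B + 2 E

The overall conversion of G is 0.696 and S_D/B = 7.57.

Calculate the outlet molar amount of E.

16.8 lbmol/h

Conversion of G: G consumed = 0.696 × 103.4 = 71.97 lbmol/h = 1ξ₁ + 1ξ₂.
Selectivity: 1ξ₁ / (1ξ₂) = 7.57 → ξ₁ = 7.57 ξ₂.
Substitute: (1·7.57 + 1) ξ₂ = 71.97 → ξ₂ = 8.397 lbmol/h, ξ₁ = 63.57 lbmol/h.
Outlet amounts (n = n₀ + Σ ν·ξ):
  G: 103.4 − 1(63.57) − 1(8.397) = 31.43
  D: 0 + 1(63.57) = 63.57
  B: 0 + 1(8.397) = 8.397
  E: 0 + 2(8.397) = 16.79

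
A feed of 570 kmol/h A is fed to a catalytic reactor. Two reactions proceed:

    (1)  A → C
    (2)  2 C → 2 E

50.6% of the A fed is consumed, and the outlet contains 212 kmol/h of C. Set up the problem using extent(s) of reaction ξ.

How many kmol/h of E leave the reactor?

76.4 kmol/h

Conversion of A: A consumed = 1ξ₁ = 0.506 × 570 → ξ₁ = 288.4 kmol/h.
C balance: n_C = 0 + 1ξ₁ − 2ξ₂ = 212 → ξ₂ = (1·288.4 − 212)/2 = 38.21 kmol/h.
Outlet amounts (n = n₀ + Σ ν·ξ):
  A: 570 − 1(288.4) = 281.6
  C: 0 + 1(288.4) − 2(38.21) = 212
  E: 0 + 2(38.21) = 76.42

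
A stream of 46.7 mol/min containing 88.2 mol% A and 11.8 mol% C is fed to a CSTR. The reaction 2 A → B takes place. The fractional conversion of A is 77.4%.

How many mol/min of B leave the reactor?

15.9 mol/min

A reacted = 0.774 × 41.19 = 31.88 mol/min; ν_A = −2, so ξ = 31.88/2 = 15.94 mol/min.
Outlet amounts (n = n₀ + ν ξ):
  A: 41.19 − 2(15.94) = 9.309
  B: 0 + 1(15.94) = 15.94
  C: 5.511 (inert)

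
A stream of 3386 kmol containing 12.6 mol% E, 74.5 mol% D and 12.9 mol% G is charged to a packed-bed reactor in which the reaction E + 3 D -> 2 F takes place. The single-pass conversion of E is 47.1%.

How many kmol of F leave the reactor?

E reacted = 0.471 × 426.6 = 200.9 kmol; ν_E = −1, so ξ = 200.9/1 = 200.9 kmol.
Outlet amounts (n = n₀ + ν ξ):
  E: 426.6 − 1(200.9) = 225.7
  D: 2523 − 3(200.9) = 1920
  F: 0 + 2(200.9) = 401.9
  G: 436.8 (inert)

402 kmol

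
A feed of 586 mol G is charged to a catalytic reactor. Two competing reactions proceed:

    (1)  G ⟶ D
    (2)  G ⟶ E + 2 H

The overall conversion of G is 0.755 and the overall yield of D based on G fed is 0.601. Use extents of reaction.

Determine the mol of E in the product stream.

Yield of D: 1ξ₁ / 586 = 0.601 → ξ₁ = 352.2 mol.
Conversion of G: 1ξ₁ + 1ξ₂ = 0.755 × 586 = 442.4 → ξ₂ = 90.24 mol.
Outlet amounts (n = n₀ + Σ ν·ξ):
  G: 586 − 1(352.2) − 1(90.24) = 143.6
  D: 0 + 1(352.2) = 352.2
  E: 0 + 1(90.24) = 90.24
  H: 0 + 2(90.24) = 180.5

90.2 mol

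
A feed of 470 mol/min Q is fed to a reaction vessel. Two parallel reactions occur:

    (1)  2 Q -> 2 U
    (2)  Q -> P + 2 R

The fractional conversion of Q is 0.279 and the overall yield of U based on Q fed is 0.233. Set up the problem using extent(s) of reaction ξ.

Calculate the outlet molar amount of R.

Yield of U: 2ξ₁ / 470 = 0.233 → ξ₁ = 54.76 mol/min.
Conversion of Q: 2ξ₁ + 1ξ₂ = 0.279 × 470 = 131.1 → ξ₂ = 21.62 mol/min.
Outlet amounts (n = n₀ + Σ ν·ξ):
  Q: 470 − 2(54.76) − 1(21.62) = 338.9
  U: 0 + 2(54.76) = 109.5
  P: 0 + 1(21.62) = 21.62
  R: 0 + 2(21.62) = 43.24

43.2 mol/min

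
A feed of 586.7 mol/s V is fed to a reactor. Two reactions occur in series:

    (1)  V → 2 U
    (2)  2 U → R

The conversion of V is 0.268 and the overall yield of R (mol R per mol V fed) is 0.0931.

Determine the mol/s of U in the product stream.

205 mol/s

Conversion of V: V consumed = 1ξ₁ = 0.268 × 586.7 → ξ₁ = 157.2 mol/s.
Yield of R: 1ξ₂ / 586.7 = 0.0931 → ξ₂ = 54.62 mol/s.
Outlet amounts (n = n₀ + Σ ν·ξ):
  V: 586.7 − 1(157.2) = 429.5
  U: 0 + 2(157.2) − 2(54.62) = 205.2
  R: 0 + 1(54.62) = 54.62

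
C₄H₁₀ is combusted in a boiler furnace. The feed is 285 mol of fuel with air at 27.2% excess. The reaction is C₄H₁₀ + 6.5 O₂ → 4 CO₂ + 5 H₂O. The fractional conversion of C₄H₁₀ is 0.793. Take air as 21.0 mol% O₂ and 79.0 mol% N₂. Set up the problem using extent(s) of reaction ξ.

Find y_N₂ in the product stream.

0.748

Stoichiometric O₂ = 6.5 × 285 = 1852 mol; O₂ fed = 1852 × 1.272 = 2356 mol.
N₂ fed = 2356 × 79/21 = 8864 mol.
Fuel reacted = 0.793 × 285 → ξ = 226 mol.
Outlet (n = n₀ + ν ξ):
  C₄H₁₀: 285 − 1(226) = 58.99
  O₂: 2356 − 6.5(226) = 887.3
  N₂: 8864 (inert)
  CO₂: 0 + 4(226) = 904
  H₂O: 0 + 5(226) = 1130
Total out = 11840 mol; y_N₂ = 8864 / 11840 = 0.7484.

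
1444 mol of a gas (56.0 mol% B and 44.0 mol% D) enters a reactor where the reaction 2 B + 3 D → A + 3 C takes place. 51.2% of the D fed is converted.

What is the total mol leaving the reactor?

1340 mol

D reacted = 0.512 × 635.4 = 325.3 mol; ν_D = −3, so ξ = 325.3/3 = 108.4 mol.
Outlet amounts (n = n₀ + ν ξ):
  B: 808.6 − 2(108.4) = 591.8
  D: 635.4 − 3(108.4) = 310.1
  A: 0 + 1(108.4) = 108.4
  C: 0 + 3(108.4) = 325.3
Total out = 591.8 + 310.1 + 108.4 + 325.3 = 1336 mol.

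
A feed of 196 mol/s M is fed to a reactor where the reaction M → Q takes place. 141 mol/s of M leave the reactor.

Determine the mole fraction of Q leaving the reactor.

0.281

For M: n = n₀ − 1ξ → 141 = 196 − 1ξ, giving ξ = 55 mol/s.
Outlet amounts (n = n₀ + ν ξ):
  M: 196 − 1(55) = 141
  Q: 0 + 1(55) = 55
Total out = 196 mol/s; y_Q = 55 / 196 = 0.2806.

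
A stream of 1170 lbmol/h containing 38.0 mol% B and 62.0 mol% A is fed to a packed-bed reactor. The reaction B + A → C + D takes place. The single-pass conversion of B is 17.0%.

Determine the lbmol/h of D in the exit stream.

B reacted = 0.17 × 444.6 = 75.58 lbmol/h; ν_B = −1, so ξ = 75.58/1 = 75.58 lbmol/h.
Outlet amounts (n = n₀ + ν ξ):
  B: 444.6 − 1(75.58) = 369
  A: 725.4 − 1(75.58) = 649.8
  C: 0 + 1(75.58) = 75.58
  D: 0 + 1(75.58) = 75.58

75.6 lbmol/h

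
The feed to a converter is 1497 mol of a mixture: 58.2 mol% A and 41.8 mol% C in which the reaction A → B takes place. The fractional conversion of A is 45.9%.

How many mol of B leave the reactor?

400 mol

A reacted = 0.459 × 871.3 = 399.9 mol; ν_A = −1, so ξ = 399.9/1 = 399.9 mol.
Outlet amounts (n = n₀ + ν ξ):
  A: 871.3 − 1(399.9) = 471.3
  B: 0 + 1(399.9) = 399.9
  C: 625.7 (inert)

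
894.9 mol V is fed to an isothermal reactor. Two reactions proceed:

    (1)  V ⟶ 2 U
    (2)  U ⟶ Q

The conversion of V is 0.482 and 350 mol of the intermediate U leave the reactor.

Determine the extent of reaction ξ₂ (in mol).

Conversion of V: V consumed = 1ξ₁ = 0.482 × 894.9 → ξ₁ = 431.3 mol.
U balance: n_U = 0 + 2ξ₁ − 1ξ₂ = 350 → ξ₂ = (2·431.3 − 350)/1 = 512.7 mol.
Outlet amounts (n = n₀ + Σ ν·ξ):
  V: 894.9 − 1(431.3) = 463.6
  U: 0 + 2(431.3) − 1(512.7) = 350
  Q: 0 + 1(512.7) = 512.7

ξ₂ = 513 mol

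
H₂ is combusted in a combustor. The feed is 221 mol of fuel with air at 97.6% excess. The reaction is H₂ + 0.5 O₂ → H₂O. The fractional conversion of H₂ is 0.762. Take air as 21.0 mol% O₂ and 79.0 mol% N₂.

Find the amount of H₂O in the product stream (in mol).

168 mol

Stoichiometric O₂ = 0.5 × 221 = 110.5 mol; O₂ fed = 110.5 × 1.976 = 218.3 mol.
N₂ fed = 218.3 × 79/21 = 821.4 mol.
Fuel reacted = 0.762 × 221 → ξ = 168.4 mol.
Outlet (n = n₀ + ν ξ):
  H₂: 221 − 1(168.4) = 52.6
  O₂: 218.3 − 0.5(168.4) = 134.1
  N₂: 821.4 (inert)
  H₂O: 0 + 1(168.4) = 168.4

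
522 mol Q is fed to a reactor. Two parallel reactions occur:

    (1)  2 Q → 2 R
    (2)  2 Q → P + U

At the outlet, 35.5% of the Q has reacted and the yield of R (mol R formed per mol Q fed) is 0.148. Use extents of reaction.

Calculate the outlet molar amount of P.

Yield of R: 2ξ₁ / 522 = 0.148 → ξ₁ = 38.63 mol.
Conversion of Q: 2ξ₁ + 2ξ₂ = 0.355 × 522 = 185.3 → ξ₂ = 54.03 mol.
Outlet amounts (n = n₀ + Σ ν·ξ):
  Q: 522 − 2(38.63) − 2(54.03) = 336.7
  R: 0 + 2(38.63) = 77.26
  P: 0 + 1(54.03) = 54.03
  U: 0 + 1(54.03) = 54.03

54 mol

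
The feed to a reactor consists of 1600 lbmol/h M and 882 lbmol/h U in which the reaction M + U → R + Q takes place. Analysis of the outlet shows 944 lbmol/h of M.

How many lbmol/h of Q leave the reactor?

For M: n = n₀ − 1ξ → 944 = 1600 − 1ξ, giving ξ = 656 lbmol/h.
Outlet amounts (n = n₀ + ν ξ):
  M: 1600 − 1(656) = 944
  U: 882 − 1(656) = 226
  R: 0 + 1(656) = 656
  Q: 0 + 1(656) = 656

656 lbmol/h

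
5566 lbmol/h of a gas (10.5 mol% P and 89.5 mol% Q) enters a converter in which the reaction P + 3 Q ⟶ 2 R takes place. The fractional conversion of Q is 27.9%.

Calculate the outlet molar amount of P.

Q reacted = 0.279 × 4982 = 1390 lbmol/h; ν_Q = −3, so ξ = 1390/3 = 463.3 lbmol/h.
Outlet amounts (n = n₀ + ν ξ):
  P: 584.4 − 1(463.3) = 121.1
  Q: 4982 − 3(463.3) = 3592
  R: 0 + 2(463.3) = 926.6

121 lbmol/h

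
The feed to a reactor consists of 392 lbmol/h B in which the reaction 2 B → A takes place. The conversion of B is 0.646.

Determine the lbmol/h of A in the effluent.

127 lbmol/h

B reacted = 0.646 × 392 = 253.2 lbmol/h; ν_B = −2, so ξ = 253.2/2 = 126.6 lbmol/h.
Outlet amounts (n = n₀ + ν ξ):
  B: 392 − 2(126.6) = 138.8
  A: 0 + 1(126.6) = 126.6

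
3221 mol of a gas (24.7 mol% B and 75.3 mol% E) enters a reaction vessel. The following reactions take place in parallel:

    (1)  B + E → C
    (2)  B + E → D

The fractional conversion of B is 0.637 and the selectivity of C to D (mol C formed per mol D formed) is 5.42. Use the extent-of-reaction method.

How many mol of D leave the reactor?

78.9 mol

Conversion of B: B consumed = 0.637 × 795.6 = 506.8 mol = 1ξ₁ + 1ξ₂.
Selectivity: 1ξ₁ / (1ξ₂) = 5.42 → ξ₁ = 5.42 ξ₂.
Substitute: (1·5.42 + 1) ξ₂ = 506.8 → ξ₂ = 78.94 mol, ξ₁ = 427.8 mol.
Outlet amounts (n = n₀ + Σ ν·ξ):
  B: 795.6 − 1(427.8) − 1(78.94) = 288.8
  E: 2425 − 1(427.8) − 1(78.94) = 1919
  C: 0 + 1(427.8) = 427.8
  D: 0 + 1(78.94) = 78.94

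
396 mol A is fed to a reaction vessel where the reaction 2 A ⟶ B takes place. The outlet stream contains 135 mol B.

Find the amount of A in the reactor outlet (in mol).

For B: n = n₀ + 1ξ → 135 = 0 + 1ξ, giving ξ = 135 mol.
Outlet amounts (n = n₀ + ν ξ):
  A: 396 − 2(135) = 126
  B: 0 + 1(135) = 135

126 mol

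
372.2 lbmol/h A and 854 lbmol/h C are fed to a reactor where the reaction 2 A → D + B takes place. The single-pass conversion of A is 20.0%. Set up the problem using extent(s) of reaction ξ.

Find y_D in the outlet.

A reacted = 0.2 × 372.2 = 74.44 lbmol/h; ν_A = −2, so ξ = 74.44/2 = 37.22 lbmol/h.
Outlet amounts (n = n₀ + ν ξ):
  A: 372.2 − 2(37.22) = 297.8
  D: 0 + 1(37.22) = 37.22
  B: 0 + 1(37.22) = 37.22
  C: 854 (inert)
Total out = 1226 lbmol/h; y_D = 37.22 / 1226 = 0.03035.

0.0304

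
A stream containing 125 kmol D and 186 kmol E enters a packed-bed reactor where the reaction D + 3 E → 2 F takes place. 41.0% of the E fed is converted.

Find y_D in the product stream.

E reacted = 0.41 × 186 = 76.26 kmol; ν_E = −3, so ξ = 76.26/3 = 25.42 kmol.
Outlet amounts (n = n₀ + ν ξ):
  D: 125 − 1(25.42) = 99.58
  E: 186 − 3(25.42) = 109.7
  F: 0 + 2(25.42) = 50.84
Total out = 260.2 kmol; y_D = 99.58 / 260.2 = 0.3828.

0.383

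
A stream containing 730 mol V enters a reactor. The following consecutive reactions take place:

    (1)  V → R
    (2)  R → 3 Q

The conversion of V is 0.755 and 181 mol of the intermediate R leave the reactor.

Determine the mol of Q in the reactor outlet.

1110 mol

Conversion of V: V consumed = 1ξ₁ = 0.755 × 730 → ξ₁ = 551.1 mol.
R balance: n_R = 0 + 1ξ₁ − 1ξ₂ = 181 → ξ₂ = (1·551.1 − 181)/1 = 370.1 mol.
Outlet amounts (n = n₀ + Σ ν·ξ):
  V: 730 − 1(551.1) = 178.9
  R: 0 + 1(551.1) − 1(370.1) = 181
  Q: 0 + 3(370.1) = 1110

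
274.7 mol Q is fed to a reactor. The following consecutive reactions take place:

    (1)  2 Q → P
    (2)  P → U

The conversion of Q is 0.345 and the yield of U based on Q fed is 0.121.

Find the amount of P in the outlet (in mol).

14.1 mol

Conversion of Q: Q consumed = 2ξ₁ = 0.345 × 274.7 → ξ₁ = 47.39 mol.
Yield of U: 1ξ₂ / 274.7 = 0.121 → ξ₂ = 33.24 mol.
Outlet amounts (n = n₀ + Σ ν·ξ):
  Q: 274.7 − 2(47.39) = 179.9
  P: 0 + 1(47.39) − 1(33.24) = 14.15
  U: 0 + 1(33.24) = 33.24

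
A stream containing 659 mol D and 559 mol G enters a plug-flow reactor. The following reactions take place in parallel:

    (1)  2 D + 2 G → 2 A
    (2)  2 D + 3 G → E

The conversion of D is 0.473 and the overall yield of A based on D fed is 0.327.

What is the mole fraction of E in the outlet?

Yield of A: 2ξ₁ / 659 = 0.327 → ξ₁ = 107.7 mol.
Conversion of D: 2ξ₁ + 2ξ₂ = 0.473 × 659 = 311.7 → ξ₂ = 48.11 mol.
Outlet amounts (n = n₀ + Σ ν·ξ):
  D: 659 − 2(107.7) − 2(48.11) = 347.3
  G: 559 − 2(107.7) − 3(48.11) = 199.2
  A: 0 + 2(107.7) = 215.5
  E: 0 + 1(48.11) = 48.11
Total out = 810.1 mol; y_E = 48.11 / 810.1 = 0.05939.

0.0594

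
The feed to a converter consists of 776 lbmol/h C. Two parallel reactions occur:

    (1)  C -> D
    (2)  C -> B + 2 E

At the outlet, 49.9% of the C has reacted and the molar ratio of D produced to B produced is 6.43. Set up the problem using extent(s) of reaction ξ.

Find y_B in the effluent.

Conversion of C: C consumed = 0.499 × 776 = 387.2 lbmol/h = 1ξ₁ + 1ξ₂.
Selectivity: 1ξ₁ / (1ξ₂) = 6.43 → ξ₁ = 6.43 ξ₂.
Substitute: (1·6.43 + 1) ξ₂ = 387.2 → ξ₂ = 52.12 lbmol/h, ξ₁ = 335.1 lbmol/h.
Outlet amounts (n = n₀ + Σ ν·ξ):
  C: 776 − 1(335.1) − 1(52.12) = 388.8
  D: 0 + 1(335.1) = 335.1
  B: 0 + 1(52.12) = 52.12
  E: 0 + 2(52.12) = 104.2
Total out = 880.2 lbmol/h; y_B = 52.12 / 880.2 = 0.05921.

0.0592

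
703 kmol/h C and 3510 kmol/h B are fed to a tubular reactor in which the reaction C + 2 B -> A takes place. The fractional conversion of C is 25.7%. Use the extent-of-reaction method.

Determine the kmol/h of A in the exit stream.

C reacted = 0.257 × 703 = 180.7 kmol/h; ν_C = −1, so ξ = 180.7/1 = 180.7 kmol/h.
Outlet amounts (n = n₀ + ν ξ):
  C: 703 − 1(180.7) = 522.3
  B: 3510 − 2(180.7) = 3149
  A: 0 + 1(180.7) = 180.7

181 kmol/h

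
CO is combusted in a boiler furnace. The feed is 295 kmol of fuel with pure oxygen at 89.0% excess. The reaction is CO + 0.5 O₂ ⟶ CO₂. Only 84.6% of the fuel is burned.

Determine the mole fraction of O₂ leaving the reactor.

Stoichiometric O₂ = 0.5 × 295 = 147.5 kmol; O₂ fed = 147.5 × 1.890 = 278.8 kmol.
Fuel reacted = 0.846 × 295 → ξ = 249.6 kmol.
Outlet (n = n₀ + ν ξ):
  CO: 295 − 1(249.6) = 45.43
  O₂: 278.8 − 0.5(249.6) = 154
  CO₂: 0 + 1(249.6) = 249.6
Total out = 449 kmol; y_O₂ = 154 / 449 = 0.343.

0.343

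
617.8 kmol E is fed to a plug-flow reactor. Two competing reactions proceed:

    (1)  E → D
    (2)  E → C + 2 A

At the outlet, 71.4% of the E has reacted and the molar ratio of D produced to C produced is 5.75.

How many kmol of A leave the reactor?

Conversion of E: E consumed = 0.714 × 617.8 = 441.1 kmol = 1ξ₁ + 1ξ₂.
Selectivity: 1ξ₁ / (1ξ₂) = 5.75 → ξ₁ = 5.75 ξ₂.
Substitute: (1·5.75 + 1) ξ₂ = 441.1 → ξ₂ = 65.35 kmol, ξ₁ = 375.8 kmol.
Outlet amounts (n = n₀ + Σ ν·ξ):
  E: 617.8 − 1(375.8) − 1(65.35) = 176.7
  D: 0 + 1(375.8) = 375.8
  C: 0 + 1(65.35) = 65.35
  A: 0 + 2(65.35) = 130.7

131 kmol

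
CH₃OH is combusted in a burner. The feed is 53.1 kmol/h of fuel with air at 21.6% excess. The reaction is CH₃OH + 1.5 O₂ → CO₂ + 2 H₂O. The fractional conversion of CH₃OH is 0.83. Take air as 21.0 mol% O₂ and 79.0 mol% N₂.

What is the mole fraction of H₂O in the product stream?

Stoichiometric O₂ = 1.5 × 53.1 = 79.65 kmol/h; O₂ fed = 79.65 × 1.216 = 96.85 kmol/h.
N₂ fed = 96.85 × 79/21 = 364.4 kmol/h.
Fuel reacted = 0.83 × 53.1 → ξ = 44.07 kmol/h.
Outlet (n = n₀ + ν ξ):
  CH₃OH: 53.1 − 1(44.07) = 9.027
  O₂: 96.85 − 1.5(44.07) = 30.74
  N₂: 364.4 (inert)
  CO₂: 0 + 1(44.07) = 44.07
  H₂O: 0 + 2(44.07) = 88.15
Total out = 536.3 kmol/h; y_H₂O = 88.15 / 536.3 = 0.1643.

0.164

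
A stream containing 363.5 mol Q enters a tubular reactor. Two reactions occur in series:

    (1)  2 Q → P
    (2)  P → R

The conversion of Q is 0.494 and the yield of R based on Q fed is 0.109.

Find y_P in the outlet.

0.183

Conversion of Q: Q consumed = 2ξ₁ = 0.494 × 363.5 → ξ₁ = 89.78 mol.
Yield of R: 1ξ₂ / 363.5 = 0.109 → ξ₂ = 39.62 mol.
Outlet amounts (n = n₀ + Σ ν·ξ):
  Q: 363.5 − 2(89.78) = 183.9
  P: 0 + 1(89.78) − 1(39.62) = 50.16
  R: 0 + 1(39.62) = 39.62
Total out = 273.7 mol; y_P = 50.16 / 273.7 = 0.1833.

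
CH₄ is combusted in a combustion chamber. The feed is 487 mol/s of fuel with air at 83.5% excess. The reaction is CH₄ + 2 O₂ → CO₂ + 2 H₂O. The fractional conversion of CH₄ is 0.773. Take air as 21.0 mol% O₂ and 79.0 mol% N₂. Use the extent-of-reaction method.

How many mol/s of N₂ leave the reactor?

Stoichiometric O₂ = 2 × 487 = 974 mol/s; O₂ fed = 974 × 1.835 = 1787 mol/s.
N₂ fed = 1787 × 79/21 = 6724 mol/s.
Fuel reacted = 0.773 × 487 → ξ = 376.5 mol/s.
Outlet (n = n₀ + ν ξ):
  CH₄: 487 − 1(376.5) = 110.5
  O₂: 1787 − 2(376.5) = 1034
  N₂: 6724 (inert)
  CO₂: 0 + 1(376.5) = 376.5
  H₂O: 0 + 2(376.5) = 752.9

6720 mol/s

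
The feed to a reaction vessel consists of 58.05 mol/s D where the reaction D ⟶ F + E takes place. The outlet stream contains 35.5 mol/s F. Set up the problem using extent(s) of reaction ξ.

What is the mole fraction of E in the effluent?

For F: n = n₀ + 1ξ → 35.5 = 0 + 1ξ, giving ξ = 35.5 mol/s.
Outlet amounts (n = n₀ + ν ξ):
  D: 58.05 − 1(35.5) = 22.55
  F: 0 + 1(35.5) = 35.5
  E: 0 + 1(35.5) = 35.5
Total out = 93.55 mol/s; y_E = 35.5 / 93.55 = 0.3795.

0.379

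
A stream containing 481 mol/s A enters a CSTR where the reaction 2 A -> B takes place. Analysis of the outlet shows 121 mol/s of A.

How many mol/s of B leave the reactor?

For A: n = n₀ − 2ξ → 121 = 481 − 2ξ, giving ξ = 180 mol/s.
Outlet amounts (n = n₀ + ν ξ):
  A: 481 − 2(180) = 121
  B: 0 + 1(180) = 180

180 mol/s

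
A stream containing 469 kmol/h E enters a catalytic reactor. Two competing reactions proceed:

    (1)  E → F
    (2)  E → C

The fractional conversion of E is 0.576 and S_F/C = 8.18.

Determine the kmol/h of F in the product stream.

Conversion of E: E consumed = 0.576 × 469 = 270.1 kmol/h = 1ξ₁ + 1ξ₂.
Selectivity: 1ξ₁ / (1ξ₂) = 8.18 → ξ₁ = 8.18 ξ₂.
Substitute: (1·8.18 + 1) ξ₂ = 270.1 → ξ₂ = 29.43 kmol/h, ξ₁ = 240.7 kmol/h.
Outlet amounts (n = n₀ + Σ ν·ξ):
  E: 469 − 1(240.7) − 1(29.43) = 198.9
  F: 0 + 1(240.7) = 240.7
  C: 0 + 1(29.43) = 29.43

241 kmol/h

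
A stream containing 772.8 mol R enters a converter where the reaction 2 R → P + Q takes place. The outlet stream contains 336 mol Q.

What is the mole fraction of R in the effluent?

0.13

For Q: n = n₀ + 1ξ → 336 = 0 + 1ξ, giving ξ = 336 mol.
Outlet amounts (n = n₀ + ν ξ):
  R: 772.8 − 2(336) = 100.8
  P: 0 + 1(336) = 336
  Q: 0 + 1(336) = 336
Total out = 772.8 mol; y_R = 100.8 / 772.8 = 0.1304.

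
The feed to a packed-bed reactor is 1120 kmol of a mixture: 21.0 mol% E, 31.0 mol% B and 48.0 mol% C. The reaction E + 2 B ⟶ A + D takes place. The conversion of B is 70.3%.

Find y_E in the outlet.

0.113

B reacted = 0.703 × 347.2 = 244.1 kmol; ν_B = −2, so ξ = 244.1/2 = 122 kmol.
Outlet amounts (n = n₀ + ν ξ):
  E: 235.2 − 1(122) = 113.2
  B: 347.2 − 2(122) = 103.1
  A: 0 + 1(122) = 122
  D: 0 + 1(122) = 122
  C: 537.6 (inert)
Total out = 998 kmol; y_E = 113.2 / 998 = 0.1134.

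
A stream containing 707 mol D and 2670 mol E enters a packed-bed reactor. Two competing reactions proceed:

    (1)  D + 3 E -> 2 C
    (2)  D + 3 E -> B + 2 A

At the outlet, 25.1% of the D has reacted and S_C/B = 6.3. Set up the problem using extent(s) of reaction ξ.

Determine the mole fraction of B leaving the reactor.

Conversion of D: D consumed = 0.251 × 707 = 177.5 mol = 1ξ₁ + 1ξ₂.
Selectivity: 2ξ₁ / (1ξ₂) = 6.3 → ξ₁ = 3.15 ξ₂.
Substitute: (1·3.15 + 1) ξ₂ = 177.5 → ξ₂ = 42.76 mol, ξ₁ = 134.7 mol.
Outlet amounts (n = n₀ + Σ ν·ξ):
  D: 707 − 1(134.7) − 1(42.76) = 529.5
  E: 2670 − 3(134.7) − 3(42.76) = 2138
  C: 0 + 2(134.7) = 269.4
  B: 0 + 1(42.76) = 42.76
  A: 0 + 2(42.76) = 85.52
Total out = 3065 mol; y_B = 42.76 / 3065 = 0.01395.

0.014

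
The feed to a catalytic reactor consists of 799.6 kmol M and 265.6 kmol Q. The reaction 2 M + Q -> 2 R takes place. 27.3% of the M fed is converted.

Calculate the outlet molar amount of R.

M reacted = 0.273 × 799.6 = 218.3 kmol; ν_M = −2, so ξ = 218.3/2 = 109.1 kmol.
Outlet amounts (n = n₀ + ν ξ):
  M: 799.6 − 2(109.1) = 581.3
  Q: 265.6 − 1(109.1) = 156.5
  R: 0 + 2(109.1) = 218.3

218 kmol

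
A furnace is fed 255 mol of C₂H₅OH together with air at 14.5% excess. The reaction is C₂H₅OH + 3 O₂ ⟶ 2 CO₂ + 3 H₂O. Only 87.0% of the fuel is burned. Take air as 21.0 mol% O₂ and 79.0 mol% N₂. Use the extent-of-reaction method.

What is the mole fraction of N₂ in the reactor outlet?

0.709

Stoichiometric O₂ = 3 × 255 = 765 mol; O₂ fed = 765 × 1.145 = 875.9 mol.
N₂ fed = 875.9 × 79/21 = 3295 mol.
Fuel reacted = 0.87 × 255 → ξ = 221.8 mol.
Outlet (n = n₀ + ν ξ):
  C₂H₅OH: 255 − 1(221.8) = 33.15
  O₂: 875.9 − 3(221.8) = 210.4
  N₂: 3295 (inert)
  CO₂: 0 + 2(221.8) = 443.7
  H₂O: 0 + 3(221.8) = 665.5
Total out = 4648 mol; y_N₂ = 3295 / 4648 = 0.709.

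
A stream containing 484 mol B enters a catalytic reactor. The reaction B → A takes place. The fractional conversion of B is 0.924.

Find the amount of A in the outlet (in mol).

447 mol

B reacted = 0.924 × 484 = 447.2 mol; ν_B = −1, so ξ = 447.2/1 = 447.2 mol.
Outlet amounts (n = n₀ + ν ξ):
  B: 484 − 1(447.2) = 36.78
  A: 0 + 1(447.2) = 447.2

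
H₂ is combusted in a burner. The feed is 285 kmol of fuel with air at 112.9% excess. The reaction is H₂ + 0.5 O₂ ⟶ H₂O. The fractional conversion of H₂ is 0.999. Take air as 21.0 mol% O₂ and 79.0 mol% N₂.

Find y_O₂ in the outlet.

0.101

Stoichiometric O₂ = 0.5 × 285 = 142.5 kmol; O₂ fed = 142.5 × 2.129 = 303.4 kmol.
N₂ fed = 303.4 × 79/21 = 1141 kmol.
Fuel reacted = 0.999 × 285 → ξ = 284.7 kmol.
Outlet (n = n₀ + ν ξ):
  H₂: 285 − 1(284.7) = 0.285
  O₂: 303.4 − 0.5(284.7) = 161
  N₂: 1141 (inert)
  H₂O: 0 + 1(284.7) = 284.7
Total out = 1587 kmol; y_O₂ = 161 / 1587 = 0.1014.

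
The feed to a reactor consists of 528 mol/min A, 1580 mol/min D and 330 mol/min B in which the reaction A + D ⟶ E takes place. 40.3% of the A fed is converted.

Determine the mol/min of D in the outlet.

A reacted = 0.403 × 528 = 212.8 mol/min; ν_A = −1, so ξ = 212.8/1 = 212.8 mol/min.
Outlet amounts (n = n₀ + ν ξ):
  A: 528 − 1(212.8) = 315.2
  D: 1580 − 1(212.8) = 1367
  E: 0 + 1(212.8) = 212.8
  B: 330 (inert)

1370 mol/min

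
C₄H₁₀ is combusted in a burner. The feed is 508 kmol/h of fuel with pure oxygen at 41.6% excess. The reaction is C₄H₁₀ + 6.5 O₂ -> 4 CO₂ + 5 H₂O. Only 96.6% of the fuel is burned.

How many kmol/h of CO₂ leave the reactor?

1960 kmol/h

Stoichiometric O₂ = 6.5 × 508 = 3302 kmol/h; O₂ fed = 3302 × 1.416 = 4676 kmol/h.
Fuel reacted = 0.966 × 508 → ξ = 490.7 kmol/h.
Outlet (n = n₀ + ν ξ):
  C₄H₁₀: 508 − 1(490.7) = 17.27
  O₂: 4676 − 6.5(490.7) = 1486
  CO₂: 0 + 4(490.7) = 1963
  H₂O: 0 + 5(490.7) = 2454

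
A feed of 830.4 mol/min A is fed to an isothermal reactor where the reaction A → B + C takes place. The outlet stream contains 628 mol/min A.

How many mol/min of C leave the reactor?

202 mol/min

For A: n = n₀ − 1ξ → 628 = 830.4 − 1ξ, giving ξ = 202.4 mol/min.
Outlet amounts (n = n₀ + ν ξ):
  A: 830.4 − 1(202.4) = 628
  B: 0 + 1(202.4) = 202.4
  C: 0 + 1(202.4) = 202.4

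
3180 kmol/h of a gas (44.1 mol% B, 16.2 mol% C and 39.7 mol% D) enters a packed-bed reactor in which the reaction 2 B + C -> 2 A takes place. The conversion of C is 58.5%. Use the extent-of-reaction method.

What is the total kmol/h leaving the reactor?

2880 kmol/h

C reacted = 0.585 × 515.2 = 301.4 kmol/h; ν_C = −1, so ξ = 301.4/1 = 301.4 kmol/h.
Outlet amounts (n = n₀ + ν ξ):
  B: 1402 − 2(301.4) = 799.6
  C: 515.2 − 1(301.4) = 213.8
  A: 0 + 2(301.4) = 602.7
  D: 1262 (inert)
Total out = 799.6 + 213.8 + 602.7 + 1262 = 2879 kmol/h.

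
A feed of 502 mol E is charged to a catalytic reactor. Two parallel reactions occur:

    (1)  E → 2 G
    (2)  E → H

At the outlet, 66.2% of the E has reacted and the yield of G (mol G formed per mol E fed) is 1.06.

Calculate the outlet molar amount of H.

Yield of G: 2ξ₁ / 502 = 1.06 → ξ₁ = 266.1 mol.
Conversion of E: 1ξ₁ + 1ξ₂ = 0.662 × 502 = 332.3 → ξ₂ = 66.26 mol.
Outlet amounts (n = n₀ + Σ ν·ξ):
  E: 502 − 1(266.1) − 1(66.26) = 169.7
  G: 0 + 2(266.1) = 532.1
  H: 0 + 1(66.26) = 66.26

66.3 mol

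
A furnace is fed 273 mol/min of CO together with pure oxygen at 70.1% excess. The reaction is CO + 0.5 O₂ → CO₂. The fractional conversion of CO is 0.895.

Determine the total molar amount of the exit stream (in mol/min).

383 mol/min

Stoichiometric O₂ = 0.5 × 273 = 136.5 mol/min; O₂ fed = 136.5 × 1.701 = 232.2 mol/min.
Fuel reacted = 0.895 × 273 → ξ = 244.3 mol/min.
Outlet (n = n₀ + ν ξ):
  CO: 273 − 1(244.3) = 28.66
  O₂: 232.2 − 0.5(244.3) = 110
  CO₂: 0 + 1(244.3) = 244.3
Total out = 28.66 + 110 + 244.3 = 383 mol/min.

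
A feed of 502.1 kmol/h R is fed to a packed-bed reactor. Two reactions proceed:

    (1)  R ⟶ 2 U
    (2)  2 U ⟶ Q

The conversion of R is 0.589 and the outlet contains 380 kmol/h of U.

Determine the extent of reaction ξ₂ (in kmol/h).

ξ₂ = 106 kmol/h

Conversion of R: R consumed = 1ξ₁ = 0.589 × 502.1 → ξ₁ = 295.7 kmol/h.
U balance: n_U = 0 + 2ξ₁ − 2ξ₂ = 380 → ξ₂ = (2·295.7 − 380)/2 = 105.7 kmol/h.
Outlet amounts (n = n₀ + Σ ν·ξ):
  R: 502.1 − 1(295.7) = 206.4
  U: 0 + 2(295.7) − 2(105.7) = 380
  Q: 0 + 1(105.7) = 105.7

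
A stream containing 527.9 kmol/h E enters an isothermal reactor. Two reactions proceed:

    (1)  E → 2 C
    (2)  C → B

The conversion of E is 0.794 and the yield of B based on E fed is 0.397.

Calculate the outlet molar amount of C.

Conversion of E: E consumed = 1ξ₁ = 0.794 × 527.9 → ξ₁ = 419.2 kmol/h.
Yield of B: 1ξ₂ / 527.9 = 0.397 → ξ₂ = 209.6 kmol/h.
Outlet amounts (n = n₀ + Σ ν·ξ):
  E: 527.9 − 1(419.2) = 108.7
  C: 0 + 2(419.2) − 1(209.6) = 628.7
  B: 0 + 1(209.6) = 209.6

629 kmol/h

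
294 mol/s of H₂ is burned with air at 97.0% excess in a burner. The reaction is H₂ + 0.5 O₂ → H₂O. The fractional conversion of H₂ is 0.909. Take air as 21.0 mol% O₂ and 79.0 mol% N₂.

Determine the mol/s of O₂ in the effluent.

156 mol/s

Stoichiometric O₂ = 0.5 × 294 = 147 mol/s; O₂ fed = 147 × 1.970 = 289.6 mol/s.
N₂ fed = 289.6 × 79/21 = 1089 mol/s.
Fuel reacted = 0.909 × 294 → ξ = 267.2 mol/s.
Outlet (n = n₀ + ν ξ):
  H₂: 294 − 1(267.2) = 26.75
  O₂: 289.6 − 0.5(267.2) = 156
  N₂: 1089 (inert)
  H₂O: 0 + 1(267.2) = 267.2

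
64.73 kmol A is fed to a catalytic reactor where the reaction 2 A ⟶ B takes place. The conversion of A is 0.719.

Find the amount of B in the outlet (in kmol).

A reacted = 0.719 × 64.73 = 46.54 kmol; ν_A = −2, so ξ = 46.54/2 = 23.27 kmol.
Outlet amounts (n = n₀ + ν ξ):
  A: 64.73 − 2(23.27) = 18.19
  B: 0 + 1(23.27) = 23.27

23.3 kmol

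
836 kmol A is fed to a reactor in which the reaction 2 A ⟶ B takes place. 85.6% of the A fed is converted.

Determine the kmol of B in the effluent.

358 kmol

A reacted = 0.856 × 836 = 715.6 kmol; ν_A = −2, so ξ = 715.6/2 = 357.8 kmol.
Outlet amounts (n = n₀ + ν ξ):
  A: 836 − 2(357.8) = 120.4
  B: 0 + 1(357.8) = 357.8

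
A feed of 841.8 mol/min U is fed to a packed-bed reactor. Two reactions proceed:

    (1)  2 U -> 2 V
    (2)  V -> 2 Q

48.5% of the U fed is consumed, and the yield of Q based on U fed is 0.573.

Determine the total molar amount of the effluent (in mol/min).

1080 mol/min

Conversion of U: U consumed = 2ξ₁ = 0.485 × 841.8 → ξ₁ = 204.1 mol/min.
Yield of Q: 2ξ₂ / 841.8 = 0.573 → ξ₂ = 241.2 mol/min.
Outlet amounts (n = n₀ + Σ ν·ξ):
  U: 841.8 − 2(204.1) = 433.5
  V: 0 + 2(204.1) − 1(241.2) = 167.1
  Q: 0 + 2(241.2) = 482.4
Total out = 433.5 + 167.1 + 482.4 = 1083 mol/min.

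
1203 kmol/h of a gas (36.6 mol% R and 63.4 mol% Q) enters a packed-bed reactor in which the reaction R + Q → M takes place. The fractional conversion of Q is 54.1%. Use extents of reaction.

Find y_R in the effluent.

Q reacted = 0.541 × 762.7 = 412.6 kmol/h; ν_Q = −1, so ξ = 412.6/1 = 412.6 kmol/h.
Outlet amounts (n = n₀ + ν ξ):
  R: 440.3 − 1(412.6) = 27.68
  Q: 762.7 − 1(412.6) = 350.1
  M: 0 + 1(412.6) = 412.6
Total out = 790.4 kmol/h; y_R = 27.68 / 790.4 = 0.03502.

0.035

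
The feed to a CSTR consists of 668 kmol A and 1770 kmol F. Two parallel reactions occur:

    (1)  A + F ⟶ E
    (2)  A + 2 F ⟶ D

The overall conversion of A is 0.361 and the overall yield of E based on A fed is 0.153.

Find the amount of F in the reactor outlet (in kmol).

Yield of E: 1ξ₁ / 668 = 0.153 → ξ₁ = 102.2 kmol.
Conversion of A: 1ξ₁ + 1ξ₂ = 0.361 × 668 = 241.1 → ξ₂ = 138.9 kmol.
Outlet amounts (n = n₀ + Σ ν·ξ):
  A: 668 − 1(102.2) − 1(138.9) = 426.9
  F: 1770 − 1(102.2) − 2(138.9) = 1390
  E: 0 + 1(102.2) = 102.2
  D: 0 + 1(138.9) = 138.9

1390 kmol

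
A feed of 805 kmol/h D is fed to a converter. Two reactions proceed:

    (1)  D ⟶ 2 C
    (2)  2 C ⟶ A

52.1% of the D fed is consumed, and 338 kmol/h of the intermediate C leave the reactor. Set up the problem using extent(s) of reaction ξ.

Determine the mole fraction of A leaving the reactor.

0.257

Conversion of D: D consumed = 1ξ₁ = 0.521 × 805 → ξ₁ = 419.4 kmol/h.
C balance: n_C = 0 + 2ξ₁ − 2ξ₂ = 338 → ξ₂ = (2·419.4 − 338)/2 = 250.4 kmol/h.
Outlet amounts (n = n₀ + Σ ν·ξ):
  D: 805 − 1(419.4) = 385.6
  C: 0 + 2(419.4) − 2(250.4) = 338
  A: 0 + 1(250.4) = 250.4
Total out = 974 kmol/h; y_A = 250.4 / 974 = 0.2571.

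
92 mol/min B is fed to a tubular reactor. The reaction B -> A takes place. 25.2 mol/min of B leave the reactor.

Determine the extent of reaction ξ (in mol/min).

ξ = 66.8 mol/min

For B: n = n₀ − 1ξ → 25.2 = 92 − 1ξ, giving ξ = 66.8 mol/min.
Outlet amounts (n = n₀ + ν ξ):
  B: 92 − 1(66.8) = 25.2
  A: 0 + 1(66.8) = 66.8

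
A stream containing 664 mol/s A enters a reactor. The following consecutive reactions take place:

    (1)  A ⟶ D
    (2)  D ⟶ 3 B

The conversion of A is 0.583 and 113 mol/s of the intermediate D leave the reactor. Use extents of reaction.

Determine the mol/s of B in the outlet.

Conversion of A: A consumed = 1ξ₁ = 0.583 × 664 → ξ₁ = 387.1 mol/s.
D balance: n_D = 0 + 1ξ₁ − 1ξ₂ = 113 → ξ₂ = (1·387.1 − 113)/1 = 274.1 mol/s.
Outlet amounts (n = n₀ + Σ ν·ξ):
  A: 664 − 1(387.1) = 276.9
  D: 0 + 1(387.1) − 1(274.1) = 113
  B: 0 + 3(274.1) = 822.3

822 mol/s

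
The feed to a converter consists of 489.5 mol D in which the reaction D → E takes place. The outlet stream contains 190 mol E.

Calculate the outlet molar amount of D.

300 mol

For E: n = n₀ + 1ξ → 190 = 0 + 1ξ, giving ξ = 190 mol.
Outlet amounts (n = n₀ + ν ξ):
  D: 489.5 − 1(190) = 299.5
  E: 0 + 1(190) = 190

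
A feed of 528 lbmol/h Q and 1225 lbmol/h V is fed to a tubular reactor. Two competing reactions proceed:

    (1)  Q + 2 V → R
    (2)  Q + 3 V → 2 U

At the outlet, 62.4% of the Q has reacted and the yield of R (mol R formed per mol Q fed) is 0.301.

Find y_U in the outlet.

Yield of R: 1ξ₁ / 528 = 0.301 → ξ₁ = 158.9 lbmol/h.
Conversion of Q: 1ξ₁ + 1ξ₂ = 0.624 × 528 = 329.5 → ξ₂ = 170.5 lbmol/h.
Outlet amounts (n = n₀ + Σ ν·ξ):
  Q: 528 − 1(158.9) − 1(170.5) = 198.5
  V: 1225 − 2(158.9) − 3(170.5) = 395.5
  R: 0 + 1(158.9) = 158.9
  U: 0 + 2(170.5) = 341.1
Total out = 1094 lbmol/h; y_U = 341.1 / 1094 = 0.3118.

0.312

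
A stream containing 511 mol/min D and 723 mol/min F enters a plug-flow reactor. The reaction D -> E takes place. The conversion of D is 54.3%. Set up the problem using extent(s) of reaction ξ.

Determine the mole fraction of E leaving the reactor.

0.225

D reacted = 0.543 × 511 = 277.5 mol/min; ν_D = −1, so ξ = 277.5/1 = 277.5 mol/min.
Outlet amounts (n = n₀ + ν ξ):
  D: 511 − 1(277.5) = 233.5
  E: 0 + 1(277.5) = 277.5
  F: 723 (inert)
Total out = 1234 mol/min; y_E = 277.5 / 1234 = 0.2249.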